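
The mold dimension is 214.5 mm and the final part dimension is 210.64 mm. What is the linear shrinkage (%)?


Shrinkage = (mold - part) / mold * 100
= (214.5 - 210.64) / 214.5 * 100
= 3.86 / 214.5 * 100
= 1.8%

1.8%


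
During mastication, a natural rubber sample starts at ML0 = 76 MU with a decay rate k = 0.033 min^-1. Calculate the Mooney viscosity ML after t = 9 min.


ML = ML0 * exp(-k * t)
ML = 76 * exp(-0.033 * 9)
ML = 76 * 0.7430
ML = 56.47 MU

56.47 MU


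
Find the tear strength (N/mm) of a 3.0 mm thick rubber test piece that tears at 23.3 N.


Tear strength = force / thickness
= 23.3 / 3.0
= 7.77 N/mm

7.77 N/mm


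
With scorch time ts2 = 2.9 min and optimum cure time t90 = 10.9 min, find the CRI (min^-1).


CRI = 100 / (t90 - ts2)
= 100 / (10.9 - 2.9)
= 100 / 8.0
= 12.5 min^-1

12.5 min^-1


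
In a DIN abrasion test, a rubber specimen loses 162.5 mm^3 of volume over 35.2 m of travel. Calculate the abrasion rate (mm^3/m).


Rate = volume_loss / distance
= 162.5 / 35.2
= 4.616 mm^3/m

4.616 mm^3/m


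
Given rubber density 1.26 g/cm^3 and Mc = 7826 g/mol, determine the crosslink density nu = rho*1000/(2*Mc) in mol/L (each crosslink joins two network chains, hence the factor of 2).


nu = rho * 1000 / (2 * Mc)
nu = 1.26 * 1000 / (2 * 7826)
nu = 1260.0 / 15652
nu = 0.0805 mol/L

0.0805 mol/L


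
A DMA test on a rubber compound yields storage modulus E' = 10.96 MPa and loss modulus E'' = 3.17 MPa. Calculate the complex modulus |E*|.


|E*| = sqrt(E'^2 + E''^2)
= sqrt(10.96^2 + 3.17^2)
= sqrt(120.1216 + 10.0489)
= 11.409 MPa

11.409 MPa


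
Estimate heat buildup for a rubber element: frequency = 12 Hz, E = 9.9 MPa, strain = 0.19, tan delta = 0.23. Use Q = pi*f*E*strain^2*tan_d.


Q = pi * f * E * strain^2 * tan_d
= pi * 12 * 9.9 * 0.19^2 * 0.23
= pi * 12 * 9.9 * 0.0361 * 0.23
= 3.0989

Q = 3.0989


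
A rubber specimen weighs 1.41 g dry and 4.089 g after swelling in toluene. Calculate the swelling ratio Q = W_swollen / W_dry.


Q = W_swollen / W_dry
Q = 4.089 / 1.41
Q = 2.9

Q = 2.9


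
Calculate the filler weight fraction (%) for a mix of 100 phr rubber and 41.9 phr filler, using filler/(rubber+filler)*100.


Filler % = filler / (rubber + filler) * 100
= 41.9 / (100 + 41.9) * 100
= 41.9 / 141.9 * 100
= 29.53%

29.53%


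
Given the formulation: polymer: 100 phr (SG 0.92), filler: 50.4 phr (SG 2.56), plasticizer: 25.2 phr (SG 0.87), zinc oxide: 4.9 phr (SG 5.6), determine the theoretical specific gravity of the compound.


Sum of weights = 180.5
Volume contributions:
  polymer: 100/0.92 = 108.6957
  filler: 50.4/2.56 = 19.6875
  plasticizer: 25.2/0.87 = 28.9655
  zinc oxide: 4.9/5.6 = 0.8750
Sum of volumes = 158.2237
SG = 180.5 / 158.2237 = 1.141

SG = 1.141


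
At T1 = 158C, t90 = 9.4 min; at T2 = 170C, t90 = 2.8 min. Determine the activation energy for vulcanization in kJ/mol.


T1 = 431.15 K, T2 = 443.15 K
1/T1 - 1/T2 = 6.2806e-05
ln(t1/t2) = ln(9.4/2.8) = 1.2111
Ea = 8.314 * 1.2111 / 6.2806e-05 = 160318.7928 J/mol
Ea = 160.32 kJ/mol

160.32 kJ/mol


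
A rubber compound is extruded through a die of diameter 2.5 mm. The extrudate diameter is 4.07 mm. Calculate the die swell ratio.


Die swell ratio = D_extrudate / D_die
= 4.07 / 2.5
= 1.628

Die swell = 1.628


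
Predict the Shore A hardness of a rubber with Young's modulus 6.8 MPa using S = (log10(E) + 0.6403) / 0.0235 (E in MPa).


log10(E) = 0.0235*S - 0.6403  =>  S = (log10(E) + 0.6403) / 0.0235
log10(6.8) = 0.832509
S = (0.832509 + 0.6403) / 0.0235 = 1.472809 / 0.0235
S = 62.7

Shore A = 62.7


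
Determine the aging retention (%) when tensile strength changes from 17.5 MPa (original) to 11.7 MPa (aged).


Retention = aged / original * 100
= 11.7 / 17.5 * 100
= 66.9%

66.9%


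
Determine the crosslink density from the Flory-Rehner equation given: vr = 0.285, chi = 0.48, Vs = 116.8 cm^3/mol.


ln(1 - vr) = ln(1 - 0.285) = -0.3355
Numerator = -((-0.3355) + 0.285 + 0.48 * 0.285^2) = 0.0115
Denominator = 116.8 * (0.285^(1/3) - 0.285/2) = 60.2203
nu = 0.0115 / 60.2203 = 1.9071e-04 mol/cm^3

1.9071e-04 mol/cm^3


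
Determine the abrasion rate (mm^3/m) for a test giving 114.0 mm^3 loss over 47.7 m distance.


Rate = volume_loss / distance
= 114.0 / 47.7
= 2.39 mm^3/m

2.39 mm^3/m


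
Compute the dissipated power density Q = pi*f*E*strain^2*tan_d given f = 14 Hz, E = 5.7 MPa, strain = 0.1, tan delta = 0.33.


Q = pi * f * E * strain^2 * tan_d
= pi * 14 * 5.7 * 0.1^2 * 0.33
= pi * 14 * 5.7 * 0.0100 * 0.33
= 0.8273

Q = 0.8273


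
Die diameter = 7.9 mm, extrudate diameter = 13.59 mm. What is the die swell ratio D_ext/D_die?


Die swell ratio = D_extrudate / D_die
= 13.59 / 7.9
= 1.72

Die swell = 1.72


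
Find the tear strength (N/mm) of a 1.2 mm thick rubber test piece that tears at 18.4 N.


Tear strength = force / thickness
= 18.4 / 1.2
= 15.33 N/mm

15.33 N/mm


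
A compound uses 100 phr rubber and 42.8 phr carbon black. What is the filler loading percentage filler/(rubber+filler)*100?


Filler % = filler / (rubber + filler) * 100
= 42.8 / (100 + 42.8) * 100
= 42.8 / 142.8 * 100
= 29.97%

29.97%


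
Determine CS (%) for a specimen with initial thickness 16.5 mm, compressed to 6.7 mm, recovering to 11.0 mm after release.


CS = (t0 - recovered) / (t0 - ts) * 100
= (16.5 - 11.0) / (16.5 - 6.7) * 100
= 5.5 / 9.8 * 100
= 56.1%

56.1%


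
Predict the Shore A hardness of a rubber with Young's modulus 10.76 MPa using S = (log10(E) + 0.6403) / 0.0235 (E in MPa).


log10(E) = 0.0235*S - 0.6403  =>  S = (log10(E) + 0.6403) / 0.0235
log10(10.76) = 1.031812
S = (1.031812 + 0.6403) / 0.0235 = 1.672112 / 0.0235
S = 71.2

Shore A = 71.2


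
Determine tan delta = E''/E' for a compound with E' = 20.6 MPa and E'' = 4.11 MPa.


tan delta = E'' / E'
= 4.11 / 20.6
= 0.1995

tan delta = 0.1995


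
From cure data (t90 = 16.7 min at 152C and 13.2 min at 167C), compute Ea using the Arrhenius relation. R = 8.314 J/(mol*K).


T1 = 425.15 K, T2 = 440.15 K
1/T1 - 1/T2 = 8.0158e-05
ln(t1/t2) = ln(16.7/13.2) = 0.2352
Ea = 8.314 * 0.2352 / 8.0158e-05 = 24394.0547 J/mol
Ea = 24.39 kJ/mol

24.39 kJ/mol


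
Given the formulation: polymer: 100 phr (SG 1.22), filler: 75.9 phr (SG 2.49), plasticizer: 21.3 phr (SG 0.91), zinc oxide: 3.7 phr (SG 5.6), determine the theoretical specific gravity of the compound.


Sum of weights = 200.9
Volume contributions:
  polymer: 100/1.22 = 81.9672
  filler: 75.9/2.49 = 30.4819
  plasticizer: 21.3/0.91 = 23.4066
  zinc oxide: 3.7/5.6 = 0.6607
Sum of volumes = 136.5164
SG = 200.9 / 136.5164 = 1.472

SG = 1.472


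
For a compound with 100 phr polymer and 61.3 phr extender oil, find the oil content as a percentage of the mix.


Oil % = oil / (100 + oil) * 100
= 61.3 / (100 + 61.3) * 100
= 61.3 / 161.3 * 100
= 38.0%

38.0%


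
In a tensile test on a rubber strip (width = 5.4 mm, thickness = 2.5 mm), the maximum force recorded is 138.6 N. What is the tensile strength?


Area = width * thickness = 5.4 * 2.5 = 13.5 mm^2
TS = force / area = 138.6 / 13.5 = 10.27 MPa

10.27 MPa


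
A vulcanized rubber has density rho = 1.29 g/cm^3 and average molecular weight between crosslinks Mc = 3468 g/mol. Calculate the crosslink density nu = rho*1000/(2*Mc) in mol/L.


nu = rho * 1000 / (2 * Mc)
nu = 1.29 * 1000 / (2 * 3468)
nu = 1290.0 / 6936
nu = 0.1860 mol/L

0.1860 mol/L


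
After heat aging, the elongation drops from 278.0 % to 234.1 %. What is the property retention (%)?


Retention = aged / original * 100
= 234.1 / 278.0 * 100
= 84.2%

84.2%


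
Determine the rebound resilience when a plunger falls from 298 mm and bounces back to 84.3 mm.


Resilience = h_rebound / h_drop * 100
= 84.3 / 298 * 100
= 28.3%

28.3%


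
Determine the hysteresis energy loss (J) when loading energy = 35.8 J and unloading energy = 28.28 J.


Hysteresis loss = loading - unloading
= 35.8 - 28.28
= 7.52 J

7.52 J


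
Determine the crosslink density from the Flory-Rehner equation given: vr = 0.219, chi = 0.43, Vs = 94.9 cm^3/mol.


ln(1 - vr) = ln(1 - 0.219) = -0.2472
Numerator = -((-0.2472) + 0.219 + 0.43 * 0.219^2) = 0.0076
Denominator = 94.9 * (0.219^(1/3) - 0.219/2) = 46.8109
nu = 0.0076 / 46.8109 = 1.6143e-04 mol/cm^3

1.6143e-04 mol/cm^3


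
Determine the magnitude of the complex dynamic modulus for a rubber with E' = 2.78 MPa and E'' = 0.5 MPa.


|E*| = sqrt(E'^2 + E''^2)
= sqrt(2.78^2 + 0.5^2)
= sqrt(7.7284 + 0.2500)
= 2.825 MPa

2.825 MPa


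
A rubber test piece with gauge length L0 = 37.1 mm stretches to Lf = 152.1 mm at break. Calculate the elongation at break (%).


Elongation = (Lf - L0) / L0 * 100
= (152.1 - 37.1) / 37.1 * 100
= 115.0 / 37.1 * 100
= 310.0%

310.0%


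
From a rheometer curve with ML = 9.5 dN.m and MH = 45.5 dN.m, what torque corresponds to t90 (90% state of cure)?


M90 = ML + 0.9 * (MH - ML)
M90 = 9.5 + 0.9 * (45.5 - 9.5)
M90 = 9.5 + 0.9 * 36.0
M90 = 41.9 dN.m

41.9 dN.m


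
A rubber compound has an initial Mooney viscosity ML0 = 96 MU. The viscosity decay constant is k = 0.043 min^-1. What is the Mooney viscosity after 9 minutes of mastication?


ML = ML0 * exp(-k * t)
ML = 96 * exp(-0.043 * 9)
ML = 96 * 0.6791
ML = 65.19 MU

65.19 MU


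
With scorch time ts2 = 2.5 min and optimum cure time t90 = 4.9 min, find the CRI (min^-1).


CRI = 100 / (t90 - ts2)
= 100 / (4.9 - 2.5)
= 100 / 2.4
= 41.67 min^-1

41.67 min^-1


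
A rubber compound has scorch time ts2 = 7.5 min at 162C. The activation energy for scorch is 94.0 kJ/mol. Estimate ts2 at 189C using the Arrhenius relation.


Convert temperatures: T1 = 162 + 273.15 = 435.15 K, T2 = 189 + 273.15 = 462.15 K
ts2_new = 7.5 * exp(94000 / 8.314 * (1/462.15 - 1/435.15))
1/T2 - 1/T1 = -1.3426e-04
ts2_new = 1.64 min

1.64 min


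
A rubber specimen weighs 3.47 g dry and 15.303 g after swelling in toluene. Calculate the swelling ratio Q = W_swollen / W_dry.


Q = W_swollen / W_dry
Q = 15.303 / 3.47
Q = 4.41

Q = 4.41


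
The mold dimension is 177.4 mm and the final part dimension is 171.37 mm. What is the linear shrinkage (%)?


Shrinkage = (mold - part) / mold * 100
= (177.4 - 171.37) / 177.4 * 100
= 6.03 / 177.4 * 100
= 3.4%

3.4%


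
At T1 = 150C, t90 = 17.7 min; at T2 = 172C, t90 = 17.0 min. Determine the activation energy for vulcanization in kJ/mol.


T1 = 423.15 K, T2 = 445.15 K
1/T1 - 1/T2 = 1.1679e-04
ln(t1/t2) = ln(17.7/17.0) = 0.0404
Ea = 8.314 * 0.0404 / 1.1679e-04 = 2872.4041 J/mol
Ea = 2.87 kJ/mol

2.87 kJ/mol


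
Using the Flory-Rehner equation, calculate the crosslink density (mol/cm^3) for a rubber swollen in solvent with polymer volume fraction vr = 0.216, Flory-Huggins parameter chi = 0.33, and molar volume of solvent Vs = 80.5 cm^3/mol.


ln(1 - vr) = ln(1 - 0.216) = -0.2433
Numerator = -((-0.2433) + 0.216 + 0.33 * 0.216^2) = 0.0119
Denominator = 80.5 * (0.216^(1/3) - 0.216/2) = 39.6060
nu = 0.0119 / 39.6060 = 3.0172e-04 mol/cm^3

3.0172e-04 mol/cm^3


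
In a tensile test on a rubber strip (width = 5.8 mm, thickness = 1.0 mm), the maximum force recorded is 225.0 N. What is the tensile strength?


Area = width * thickness = 5.8 * 1.0 = 5.8 mm^2
TS = force / area = 225.0 / 5.8 = 38.79 MPa

38.79 MPa


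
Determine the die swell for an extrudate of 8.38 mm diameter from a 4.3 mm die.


Die swell ratio = D_extrudate / D_die
= 8.38 / 4.3
= 1.949

Die swell = 1.949


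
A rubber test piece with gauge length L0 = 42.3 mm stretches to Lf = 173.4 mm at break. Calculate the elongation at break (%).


Elongation = (Lf - L0) / L0 * 100
= (173.4 - 42.3) / 42.3 * 100
= 131.1 / 42.3 * 100
= 309.9%

309.9%


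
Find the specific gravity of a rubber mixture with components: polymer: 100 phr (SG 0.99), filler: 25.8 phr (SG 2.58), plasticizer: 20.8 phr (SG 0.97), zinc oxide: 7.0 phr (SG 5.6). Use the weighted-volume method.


Sum of weights = 153.6
Volume contributions:
  polymer: 100/0.99 = 101.0101
  filler: 25.8/2.58 = 10.0000
  plasticizer: 20.8/0.97 = 21.4433
  zinc oxide: 7.0/5.6 = 1.2500
Sum of volumes = 133.7034
SG = 153.6 / 133.7034 = 1.149

SG = 1.149


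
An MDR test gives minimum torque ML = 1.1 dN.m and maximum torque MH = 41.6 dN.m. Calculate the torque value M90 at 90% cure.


M90 = ML + 0.9 * (MH - ML)
M90 = 1.1 + 0.9 * (41.6 - 1.1)
M90 = 1.1 + 0.9 * 40.5
M90 = 37.55 dN.m

37.55 dN.m


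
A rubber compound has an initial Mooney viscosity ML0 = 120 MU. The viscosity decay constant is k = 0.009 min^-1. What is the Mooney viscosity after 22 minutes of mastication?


ML = ML0 * exp(-k * t)
ML = 120 * exp(-0.009 * 22)
ML = 120 * 0.8204
ML = 98.44 MU

98.44 MU


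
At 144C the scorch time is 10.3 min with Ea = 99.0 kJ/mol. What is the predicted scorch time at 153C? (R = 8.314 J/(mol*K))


Convert temperatures: T1 = 144 + 273.15 = 417.15 K, T2 = 153 + 273.15 = 426.15 K
ts2_new = 10.3 * exp(99000 / 8.314 * (1/426.15 - 1/417.15))
1/T2 - 1/T1 = -5.0628e-05
ts2_new = 5.64 min

5.64 min


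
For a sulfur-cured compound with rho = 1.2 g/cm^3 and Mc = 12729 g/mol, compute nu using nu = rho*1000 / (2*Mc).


nu = rho * 1000 / (2 * Mc)
nu = 1.2 * 1000 / (2 * 12729)
nu = 1200.0 / 25458
nu = 0.0471 mol/L

0.0471 mol/L


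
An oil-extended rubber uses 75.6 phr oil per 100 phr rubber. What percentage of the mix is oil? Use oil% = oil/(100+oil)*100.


Oil % = oil / (100 + oil) * 100
= 75.6 / (100 + 75.6) * 100
= 75.6 / 175.6 * 100
= 43.05%

43.05%


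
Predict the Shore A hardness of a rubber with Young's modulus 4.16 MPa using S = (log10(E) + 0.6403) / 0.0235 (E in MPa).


log10(E) = 0.0235*S - 0.6403  =>  S = (log10(E) + 0.6403) / 0.0235
log10(4.16) = 0.619093
S = (0.619093 + 0.6403) / 0.0235 = 1.259393 / 0.0235
S = 53.6

Shore A = 53.6


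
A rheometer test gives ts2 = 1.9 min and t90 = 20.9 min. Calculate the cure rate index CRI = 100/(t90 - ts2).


CRI = 100 / (t90 - ts2)
= 100 / (20.9 - 1.9)
= 100 / 19.0
= 5.26 min^-1

5.26 min^-1


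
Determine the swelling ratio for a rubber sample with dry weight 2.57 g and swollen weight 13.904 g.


Q = W_swollen / W_dry
Q = 13.904 / 2.57
Q = 5.41

Q = 5.41


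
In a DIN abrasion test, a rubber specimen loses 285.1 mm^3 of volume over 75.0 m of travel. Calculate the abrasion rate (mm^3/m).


Rate = volume_loss / distance
= 285.1 / 75.0
= 3.801 mm^3/m

3.801 mm^3/m


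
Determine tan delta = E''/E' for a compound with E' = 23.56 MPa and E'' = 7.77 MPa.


tan delta = E'' / E'
= 7.77 / 23.56
= 0.3298

tan delta = 0.3298


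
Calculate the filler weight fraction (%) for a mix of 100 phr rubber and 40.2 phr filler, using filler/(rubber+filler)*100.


Filler % = filler / (rubber + filler) * 100
= 40.2 / (100 + 40.2) * 100
= 40.2 / 140.2 * 100
= 28.67%

28.67%


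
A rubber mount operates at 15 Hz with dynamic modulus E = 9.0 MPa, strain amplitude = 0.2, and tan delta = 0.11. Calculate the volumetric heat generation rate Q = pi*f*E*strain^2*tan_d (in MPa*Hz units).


Q = pi * f * E * strain^2 * tan_d
= pi * 15 * 9.0 * 0.2^2 * 0.11
= pi * 15 * 9.0 * 0.0400 * 0.11
= 1.8661

Q = 1.8661


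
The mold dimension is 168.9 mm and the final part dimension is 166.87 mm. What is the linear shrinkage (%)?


Shrinkage = (mold - part) / mold * 100
= (168.9 - 166.87) / 168.9 * 100
= 2.03 / 168.9 * 100
= 1.2%

1.2%


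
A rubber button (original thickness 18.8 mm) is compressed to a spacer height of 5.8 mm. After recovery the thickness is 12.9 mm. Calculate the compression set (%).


CS = (t0 - recovered) / (t0 - ts) * 100
= (18.8 - 12.9) / (18.8 - 5.8) * 100
= 5.9 / 13.0 * 100
= 45.4%

45.4%


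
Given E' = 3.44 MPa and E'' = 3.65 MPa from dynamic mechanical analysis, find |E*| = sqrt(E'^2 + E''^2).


|E*| = sqrt(E'^2 + E''^2)
= sqrt(3.44^2 + 3.65^2)
= sqrt(11.8336 + 13.3225)
= 5.016 MPa

5.016 MPa


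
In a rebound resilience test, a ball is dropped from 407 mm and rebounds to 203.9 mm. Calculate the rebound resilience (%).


Resilience = h_rebound / h_drop * 100
= 203.9 / 407 * 100
= 50.1%

50.1%


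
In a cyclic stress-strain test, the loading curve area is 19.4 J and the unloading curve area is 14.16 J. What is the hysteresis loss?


Hysteresis loss = loading - unloading
= 19.4 - 14.16
= 5.24 J

5.24 J


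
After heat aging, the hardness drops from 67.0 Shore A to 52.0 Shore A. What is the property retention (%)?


Retention = aged / original * 100
= 52.0 / 67.0 * 100
= 77.6%

77.6%


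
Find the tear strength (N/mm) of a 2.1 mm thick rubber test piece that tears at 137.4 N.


Tear strength = force / thickness
= 137.4 / 2.1
= 65.43 N/mm

65.43 N/mm


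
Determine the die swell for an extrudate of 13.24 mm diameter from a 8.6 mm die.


Die swell ratio = D_extrudate / D_die
= 13.24 / 8.6
= 1.54

Die swell = 1.54


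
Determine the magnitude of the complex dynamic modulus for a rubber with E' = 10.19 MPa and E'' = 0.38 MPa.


|E*| = sqrt(E'^2 + E''^2)
= sqrt(10.19^2 + 0.38^2)
= sqrt(103.8361 + 0.1444)
= 10.197 MPa

10.197 MPa


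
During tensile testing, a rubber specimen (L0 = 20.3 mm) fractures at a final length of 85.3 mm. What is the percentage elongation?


Elongation = (Lf - L0) / L0 * 100
= (85.3 - 20.3) / 20.3 * 100
= 65.0 / 20.3 * 100
= 320.2%

320.2%


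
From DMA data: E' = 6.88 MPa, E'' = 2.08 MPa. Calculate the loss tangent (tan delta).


tan delta = E'' / E'
= 2.08 / 6.88
= 0.3023

tan delta = 0.3023


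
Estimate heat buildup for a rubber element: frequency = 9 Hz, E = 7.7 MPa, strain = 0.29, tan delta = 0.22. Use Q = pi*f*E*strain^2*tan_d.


Q = pi * f * E * strain^2 * tan_d
= pi * 9 * 7.7 * 0.29^2 * 0.22
= pi * 9 * 7.7 * 0.0841 * 0.22
= 4.0281

Q = 4.0281


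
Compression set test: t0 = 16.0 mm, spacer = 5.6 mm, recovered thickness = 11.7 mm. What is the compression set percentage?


CS = (t0 - recovered) / (t0 - ts) * 100
= (16.0 - 11.7) / (16.0 - 5.6) * 100
= 4.3 / 10.4 * 100
= 41.3%

41.3%


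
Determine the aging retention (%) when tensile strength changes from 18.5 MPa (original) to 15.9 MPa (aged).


Retention = aged / original * 100
= 15.9 / 18.5 * 100
= 85.9%

85.9%


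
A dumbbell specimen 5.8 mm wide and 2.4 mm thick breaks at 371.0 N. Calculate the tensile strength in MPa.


Area = width * thickness = 5.8 * 2.4 = 13.92 mm^2
TS = force / area = 371.0 / 13.92 = 26.65 MPa

26.65 MPa


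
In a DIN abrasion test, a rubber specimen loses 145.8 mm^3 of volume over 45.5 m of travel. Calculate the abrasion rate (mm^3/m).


Rate = volume_loss / distance
= 145.8 / 45.5
= 3.204 mm^3/m

3.204 mm^3/m


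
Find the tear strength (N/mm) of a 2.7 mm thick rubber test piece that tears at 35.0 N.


Tear strength = force / thickness
= 35.0 / 2.7
= 12.96 N/mm

12.96 N/mm


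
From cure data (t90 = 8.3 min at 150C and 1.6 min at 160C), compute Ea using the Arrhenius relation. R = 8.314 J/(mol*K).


T1 = 423.15 K, T2 = 433.15 K
1/T1 - 1/T2 = 5.4559e-05
ln(t1/t2) = ln(8.3/1.6) = 1.6463
Ea = 8.314 * 1.6463 / 5.4559e-05 = 250864.3620 J/mol
Ea = 250.86 kJ/mol

250.86 kJ/mol


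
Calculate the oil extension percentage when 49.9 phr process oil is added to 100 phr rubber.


Oil % = oil / (100 + oil) * 100
= 49.9 / (100 + 49.9) * 100
= 49.9 / 149.9 * 100
= 33.29%

33.29%


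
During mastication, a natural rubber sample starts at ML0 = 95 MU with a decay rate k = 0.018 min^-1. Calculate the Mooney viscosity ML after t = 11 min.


ML = ML0 * exp(-k * t)
ML = 95 * exp(-0.018 * 11)
ML = 95 * 0.8204
ML = 77.94 MU

77.94 MU


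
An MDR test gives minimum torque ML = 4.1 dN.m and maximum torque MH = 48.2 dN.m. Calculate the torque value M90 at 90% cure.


M90 = ML + 0.9 * (MH - ML)
M90 = 4.1 + 0.9 * (48.2 - 4.1)
M90 = 4.1 + 0.9 * 44.1
M90 = 43.79 dN.m

43.79 dN.m


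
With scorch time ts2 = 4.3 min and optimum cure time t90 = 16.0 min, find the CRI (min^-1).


CRI = 100 / (t90 - ts2)
= 100 / (16.0 - 4.3)
= 100 / 11.7
= 8.55 min^-1

8.55 min^-1


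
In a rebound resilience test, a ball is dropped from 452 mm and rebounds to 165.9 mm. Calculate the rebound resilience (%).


Resilience = h_rebound / h_drop * 100
= 165.9 / 452 * 100
= 36.7%

36.7%


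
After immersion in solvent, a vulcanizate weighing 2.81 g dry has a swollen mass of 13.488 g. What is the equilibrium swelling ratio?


Q = W_swollen / W_dry
Q = 13.488 / 2.81
Q = 4.8

Q = 4.8


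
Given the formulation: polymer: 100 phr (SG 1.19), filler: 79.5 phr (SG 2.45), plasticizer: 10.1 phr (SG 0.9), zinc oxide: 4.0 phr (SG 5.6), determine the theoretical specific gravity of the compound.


Sum of weights = 193.6
Volume contributions:
  polymer: 100/1.19 = 84.0336
  filler: 79.5/2.45 = 32.4490
  plasticizer: 10.1/0.9 = 11.2222
  zinc oxide: 4.0/5.6 = 0.7143
Sum of volumes = 128.4191
SG = 193.6 / 128.4191 = 1.508

SG = 1.508


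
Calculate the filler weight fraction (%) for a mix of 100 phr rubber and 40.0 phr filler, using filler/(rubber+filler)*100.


Filler % = filler / (rubber + filler) * 100
= 40.0 / (100 + 40.0) * 100
= 40.0 / 140.0 * 100
= 28.57%

28.57%


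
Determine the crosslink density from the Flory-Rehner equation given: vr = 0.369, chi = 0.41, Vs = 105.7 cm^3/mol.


ln(1 - vr) = ln(1 - 0.369) = -0.4604
Numerator = -((-0.4604) + 0.369 + 0.41 * 0.369^2) = 0.0356
Denominator = 105.7 * (0.369^(1/3) - 0.369/2) = 56.3125
nu = 0.0356 / 56.3125 = 6.3260e-04 mol/cm^3

6.3260e-04 mol/cm^3


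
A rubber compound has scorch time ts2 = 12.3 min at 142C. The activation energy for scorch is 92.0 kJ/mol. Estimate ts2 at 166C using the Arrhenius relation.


Convert temperatures: T1 = 142 + 273.15 = 415.15 K, T2 = 166 + 273.15 = 439.15 K
ts2_new = 12.3 * exp(92000 / 8.314 * (1/439.15 - 1/415.15))
1/T2 - 1/T1 = -1.3164e-04
ts2_new = 2.87 min

2.87 min


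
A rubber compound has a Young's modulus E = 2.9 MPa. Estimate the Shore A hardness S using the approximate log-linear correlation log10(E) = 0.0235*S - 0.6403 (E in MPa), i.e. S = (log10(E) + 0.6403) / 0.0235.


log10(E) = 0.0235*S - 0.6403  =>  S = (log10(E) + 0.6403) / 0.0235
log10(2.9) = 0.462398
S = (0.462398 + 0.6403) / 0.0235 = 1.102698 / 0.0235
S = 46.9

Shore A = 46.9


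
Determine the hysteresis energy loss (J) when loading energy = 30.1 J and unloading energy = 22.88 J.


Hysteresis loss = loading - unloading
= 30.1 - 22.88
= 7.22 J

7.22 J


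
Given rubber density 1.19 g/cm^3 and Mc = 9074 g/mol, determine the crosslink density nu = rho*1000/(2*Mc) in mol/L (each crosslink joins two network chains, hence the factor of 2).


nu = rho * 1000 / (2 * Mc)
nu = 1.19 * 1000 / (2 * 9074)
nu = 1190.0 / 18148
nu = 0.0656 mol/L

0.0656 mol/L


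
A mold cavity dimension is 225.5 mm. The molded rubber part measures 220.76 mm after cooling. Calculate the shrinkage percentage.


Shrinkage = (mold - part) / mold * 100
= (225.5 - 220.76) / 225.5 * 100
= 4.74 / 225.5 * 100
= 2.1%

2.1%


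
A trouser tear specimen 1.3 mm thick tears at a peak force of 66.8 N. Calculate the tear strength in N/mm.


Tear strength = force / thickness
= 66.8 / 1.3
= 51.38 N/mm

51.38 N/mm


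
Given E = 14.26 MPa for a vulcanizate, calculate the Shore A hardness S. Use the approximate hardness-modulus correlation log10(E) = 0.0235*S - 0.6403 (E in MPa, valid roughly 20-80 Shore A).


log10(E) = 0.0235*S - 0.6403  =>  S = (log10(E) + 0.6403) / 0.0235
log10(14.26) = 1.154120
S = (1.154120 + 0.6403) / 0.0235 = 1.794420 / 0.0235
S = 76.4

Shore A = 76.4


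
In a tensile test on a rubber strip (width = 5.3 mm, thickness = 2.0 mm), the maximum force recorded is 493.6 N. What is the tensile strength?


Area = width * thickness = 5.3 * 2.0 = 10.6 mm^2
TS = force / area = 493.6 / 10.6 = 46.57 MPa

46.57 MPa


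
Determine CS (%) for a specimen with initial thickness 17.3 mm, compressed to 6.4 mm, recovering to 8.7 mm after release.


CS = (t0 - recovered) / (t0 - ts) * 100
= (17.3 - 8.7) / (17.3 - 6.4) * 100
= 8.6 / 10.9 * 100
= 78.9%

78.9%


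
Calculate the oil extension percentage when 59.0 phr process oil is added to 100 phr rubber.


Oil % = oil / (100 + oil) * 100
= 59.0 / (100 + 59.0) * 100
= 59.0 / 159.0 * 100
= 37.11%

37.11%


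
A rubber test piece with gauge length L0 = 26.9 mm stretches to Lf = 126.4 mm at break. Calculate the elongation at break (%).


Elongation = (Lf - L0) / L0 * 100
= (126.4 - 26.9) / 26.9 * 100
= 99.5 / 26.9 * 100
= 369.9%

369.9%


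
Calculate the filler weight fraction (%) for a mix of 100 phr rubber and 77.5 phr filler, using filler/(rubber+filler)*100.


Filler % = filler / (rubber + filler) * 100
= 77.5 / (100 + 77.5) * 100
= 77.5 / 177.5 * 100
= 43.66%

43.66%


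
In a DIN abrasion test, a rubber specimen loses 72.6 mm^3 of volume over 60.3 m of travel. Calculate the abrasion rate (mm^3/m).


Rate = volume_loss / distance
= 72.6 / 60.3
= 1.204 mm^3/m

1.204 mm^3/m


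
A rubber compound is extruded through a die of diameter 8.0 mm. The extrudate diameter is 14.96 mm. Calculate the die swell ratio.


Die swell ratio = D_extrudate / D_die
= 14.96 / 8.0
= 1.87

Die swell = 1.87


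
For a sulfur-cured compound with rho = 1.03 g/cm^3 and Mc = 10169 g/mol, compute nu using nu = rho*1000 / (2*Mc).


nu = rho * 1000 / (2 * Mc)
nu = 1.03 * 1000 / (2 * 10169)
nu = 1030.0 / 20338
nu = 0.0506 mol/L

0.0506 mol/L


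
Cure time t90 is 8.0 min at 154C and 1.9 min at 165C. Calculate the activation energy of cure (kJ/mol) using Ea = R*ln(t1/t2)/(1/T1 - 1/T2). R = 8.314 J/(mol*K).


T1 = 427.15 K, T2 = 438.15 K
1/T1 - 1/T2 = 5.8775e-05
ln(t1/t2) = ln(8.0/1.9) = 1.4376
Ea = 8.314 * 1.4376 / 5.8775e-05 = 203355.0194 J/mol
Ea = 203.36 kJ/mol

203.36 kJ/mol


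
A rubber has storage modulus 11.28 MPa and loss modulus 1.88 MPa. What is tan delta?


tan delta = E'' / E'
= 1.88 / 11.28
= 0.1667

tan delta = 0.1667


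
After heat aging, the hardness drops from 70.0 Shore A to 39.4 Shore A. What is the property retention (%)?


Retention = aged / original * 100
= 39.4 / 70.0 * 100
= 56.3%

56.3%


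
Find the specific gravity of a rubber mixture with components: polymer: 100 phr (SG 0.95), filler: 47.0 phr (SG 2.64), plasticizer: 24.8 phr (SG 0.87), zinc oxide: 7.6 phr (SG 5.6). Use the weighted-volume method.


Sum of weights = 179.4
Volume contributions:
  polymer: 100/0.95 = 105.2632
  filler: 47.0/2.64 = 17.8030
  plasticizer: 24.8/0.87 = 28.5057
  zinc oxide: 7.6/5.6 = 1.3571
Sum of volumes = 152.9291
SG = 179.4 / 152.9291 = 1.173

SG = 1.173


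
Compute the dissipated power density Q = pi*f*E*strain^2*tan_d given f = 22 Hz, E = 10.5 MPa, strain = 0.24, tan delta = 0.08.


Q = pi * f * E * strain^2 * tan_d
= pi * 22 * 10.5 * 0.24^2 * 0.08
= pi * 22 * 10.5 * 0.0576 * 0.08
= 3.3441

Q = 3.3441


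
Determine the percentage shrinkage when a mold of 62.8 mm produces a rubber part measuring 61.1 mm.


Shrinkage = (mold - part) / mold * 100
= (62.8 - 61.1) / 62.8 * 100
= 1.7 / 62.8 * 100
= 2.71%

2.71%


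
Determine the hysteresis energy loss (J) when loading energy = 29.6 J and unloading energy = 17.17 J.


Hysteresis loss = loading - unloading
= 29.6 - 17.17
= 12.43 J

12.43 J


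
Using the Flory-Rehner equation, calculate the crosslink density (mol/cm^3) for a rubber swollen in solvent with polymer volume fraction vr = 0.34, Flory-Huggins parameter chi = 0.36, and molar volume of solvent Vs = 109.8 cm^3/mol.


ln(1 - vr) = ln(1 - 0.34) = -0.4155
Numerator = -((-0.4155) + 0.34 + 0.36 * 0.34^2) = 0.0339
Denominator = 109.8 * (0.34^(1/3) - 0.34/2) = 57.9693
nu = 0.0339 / 57.9693 = 5.8478e-04 mol/cm^3

5.8478e-04 mol/cm^3


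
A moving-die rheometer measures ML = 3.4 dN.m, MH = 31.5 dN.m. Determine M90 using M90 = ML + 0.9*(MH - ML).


M90 = ML + 0.9 * (MH - ML)
M90 = 3.4 + 0.9 * (31.5 - 3.4)
M90 = 3.4 + 0.9 * 28.1
M90 = 28.69 dN.m

28.69 dN.m


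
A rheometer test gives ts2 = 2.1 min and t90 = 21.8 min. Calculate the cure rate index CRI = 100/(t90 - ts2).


CRI = 100 / (t90 - ts2)
= 100 / (21.8 - 2.1)
= 100 / 19.7
= 5.08 min^-1

5.08 min^-1


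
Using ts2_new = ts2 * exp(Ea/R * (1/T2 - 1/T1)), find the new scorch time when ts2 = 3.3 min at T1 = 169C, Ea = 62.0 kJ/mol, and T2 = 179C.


Convert temperatures: T1 = 169 + 273.15 = 442.15 K, T2 = 179 + 273.15 = 452.15 K
ts2_new = 3.3 * exp(62000 / 8.314 * (1/452.15 - 1/442.15))
1/T2 - 1/T1 = -5.0020e-05
ts2_new = 2.27 min

2.27 min


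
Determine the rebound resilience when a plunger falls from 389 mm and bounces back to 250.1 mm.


Resilience = h_rebound / h_drop * 100
= 250.1 / 389 * 100
= 64.3%

64.3%


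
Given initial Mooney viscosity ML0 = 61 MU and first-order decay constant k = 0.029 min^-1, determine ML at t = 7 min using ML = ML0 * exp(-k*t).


ML = ML0 * exp(-k * t)
ML = 61 * exp(-0.029 * 7)
ML = 61 * 0.8163
ML = 49.79 MU

49.79 MU


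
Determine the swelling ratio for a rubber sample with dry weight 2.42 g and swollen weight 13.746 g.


Q = W_swollen / W_dry
Q = 13.746 / 2.42
Q = 5.68

Q = 5.68


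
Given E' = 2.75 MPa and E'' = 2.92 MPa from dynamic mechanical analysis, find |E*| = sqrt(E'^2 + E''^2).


|E*| = sqrt(E'^2 + E''^2)
= sqrt(2.75^2 + 2.92^2)
= sqrt(7.5625 + 8.5264)
= 4.011 MPa

4.011 MPa


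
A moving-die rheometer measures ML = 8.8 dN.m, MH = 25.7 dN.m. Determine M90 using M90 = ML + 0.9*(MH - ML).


M90 = ML + 0.9 * (MH - ML)
M90 = 8.8 + 0.9 * (25.7 - 8.8)
M90 = 8.8 + 0.9 * 16.9
M90 = 24.01 dN.m

24.01 dN.m


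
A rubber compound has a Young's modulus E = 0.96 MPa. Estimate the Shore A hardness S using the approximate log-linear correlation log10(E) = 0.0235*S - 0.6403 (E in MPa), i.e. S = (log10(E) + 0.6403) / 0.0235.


log10(E) = 0.0235*S - 0.6403  =>  S = (log10(E) + 0.6403) / 0.0235
log10(0.96) = -0.017729
S = (-0.017729 + 0.6403) / 0.0235 = 0.622571 / 0.0235
S = 26.5

Shore A = 26.5


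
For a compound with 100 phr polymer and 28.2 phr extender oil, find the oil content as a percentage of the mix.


Oil % = oil / (100 + oil) * 100
= 28.2 / (100 + 28.2) * 100
= 28.2 / 128.2 * 100
= 22.0%

22.0%


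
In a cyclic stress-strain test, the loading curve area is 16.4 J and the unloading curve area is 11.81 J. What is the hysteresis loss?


Hysteresis loss = loading - unloading
= 16.4 - 11.81
= 4.59 J

4.59 J


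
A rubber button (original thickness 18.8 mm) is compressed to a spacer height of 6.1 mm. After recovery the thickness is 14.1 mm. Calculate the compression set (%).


CS = (t0 - recovered) / (t0 - ts) * 100
= (18.8 - 14.1) / (18.8 - 6.1) * 100
= 4.7 / 12.7 * 100
= 37.0%

37.0%


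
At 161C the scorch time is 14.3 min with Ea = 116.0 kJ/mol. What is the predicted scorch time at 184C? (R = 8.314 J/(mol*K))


Convert temperatures: T1 = 161 + 273.15 = 434.15 K, T2 = 184 + 273.15 = 457.15 K
ts2_new = 14.3 * exp(116000 / 8.314 * (1/457.15 - 1/434.15))
1/T2 - 1/T1 = -1.1589e-04
ts2_new = 2.84 min

2.84 min


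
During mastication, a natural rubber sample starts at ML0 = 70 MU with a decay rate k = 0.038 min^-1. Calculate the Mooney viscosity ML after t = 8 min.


ML = ML0 * exp(-k * t)
ML = 70 * exp(-0.038 * 8)
ML = 70 * 0.7379
ML = 51.65 MU

51.65 MU


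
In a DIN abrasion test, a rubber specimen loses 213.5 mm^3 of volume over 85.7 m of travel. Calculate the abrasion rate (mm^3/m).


Rate = volume_loss / distance
= 213.5 / 85.7
= 2.491 mm^3/m

2.491 mm^3/m


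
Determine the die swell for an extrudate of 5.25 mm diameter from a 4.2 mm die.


Die swell ratio = D_extrudate / D_die
= 5.25 / 4.2
= 1.25

Die swell = 1.25


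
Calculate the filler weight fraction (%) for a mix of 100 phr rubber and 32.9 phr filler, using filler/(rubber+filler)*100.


Filler % = filler / (rubber + filler) * 100
= 32.9 / (100 + 32.9) * 100
= 32.9 / 132.9 * 100
= 24.76%

24.76%


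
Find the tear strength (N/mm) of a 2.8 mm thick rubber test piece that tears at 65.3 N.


Tear strength = force / thickness
= 65.3 / 2.8
= 23.32 N/mm

23.32 N/mm


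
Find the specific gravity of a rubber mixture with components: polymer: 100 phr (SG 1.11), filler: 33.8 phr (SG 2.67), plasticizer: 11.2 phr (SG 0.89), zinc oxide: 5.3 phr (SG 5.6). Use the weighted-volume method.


Sum of weights = 150.3
Volume contributions:
  polymer: 100/1.11 = 90.0901
  filler: 33.8/2.67 = 12.6592
  plasticizer: 11.2/0.89 = 12.5843
  zinc oxide: 5.3/5.6 = 0.9464
Sum of volumes = 116.2800
SG = 150.3 / 116.2800 = 1.293

SG = 1.293


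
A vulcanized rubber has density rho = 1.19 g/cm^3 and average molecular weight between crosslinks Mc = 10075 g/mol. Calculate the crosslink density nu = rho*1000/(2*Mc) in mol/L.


nu = rho * 1000 / (2 * Mc)
nu = 1.19 * 1000 / (2 * 10075)
nu = 1190.0 / 20150
nu = 0.0591 mol/L

0.0591 mol/L


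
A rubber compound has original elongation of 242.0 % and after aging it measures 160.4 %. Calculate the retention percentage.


Retention = aged / original * 100
= 160.4 / 242.0 * 100
= 66.3%

66.3%


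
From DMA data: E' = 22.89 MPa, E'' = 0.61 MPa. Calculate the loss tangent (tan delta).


tan delta = E'' / E'
= 0.61 / 22.89
= 0.0266

tan delta = 0.0266


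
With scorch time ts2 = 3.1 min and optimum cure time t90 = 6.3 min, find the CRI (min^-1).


CRI = 100 / (t90 - ts2)
= 100 / (6.3 - 3.1)
= 100 / 3.2
= 31.25 min^-1

31.25 min^-1


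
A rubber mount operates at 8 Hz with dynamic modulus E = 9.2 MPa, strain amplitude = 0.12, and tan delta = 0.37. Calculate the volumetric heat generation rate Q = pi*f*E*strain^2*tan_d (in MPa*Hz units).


Q = pi * f * E * strain^2 * tan_d
= pi * 8 * 9.2 * 0.12^2 * 0.37
= pi * 8 * 9.2 * 0.0144 * 0.37
= 1.2319

Q = 1.2319


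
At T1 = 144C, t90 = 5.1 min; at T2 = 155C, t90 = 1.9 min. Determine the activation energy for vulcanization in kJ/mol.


T1 = 417.15 K, T2 = 428.15 K
1/T1 - 1/T2 = 6.1589e-05
ln(t1/t2) = ln(5.1/1.9) = 0.9874
Ea = 8.314 * 0.9874 / 6.1589e-05 = 133288.5317 J/mol
Ea = 133.29 kJ/mol

133.29 kJ/mol


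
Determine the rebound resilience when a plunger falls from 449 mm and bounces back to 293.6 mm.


Resilience = h_rebound / h_drop * 100
= 293.6 / 449 * 100
= 65.4%

65.4%


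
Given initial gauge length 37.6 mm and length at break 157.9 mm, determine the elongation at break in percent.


Elongation = (Lf - L0) / L0 * 100
= (157.9 - 37.6) / 37.6 * 100
= 120.3 / 37.6 * 100
= 319.9%

319.9%


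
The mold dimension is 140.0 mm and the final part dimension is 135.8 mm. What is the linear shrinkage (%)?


Shrinkage = (mold - part) / mold * 100
= (140.0 - 135.8) / 140.0 * 100
= 4.2 / 140.0 * 100
= 3.0%

3.0%


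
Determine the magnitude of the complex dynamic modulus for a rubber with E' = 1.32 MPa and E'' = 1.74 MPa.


|E*| = sqrt(E'^2 + E''^2)
= sqrt(1.32^2 + 1.74^2)
= sqrt(1.7424 + 3.0276)
= 2.184 MPa

2.184 MPa


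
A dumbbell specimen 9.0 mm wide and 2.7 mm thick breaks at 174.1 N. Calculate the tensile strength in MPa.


Area = width * thickness = 9.0 * 2.7 = 24.3 mm^2
TS = force / area = 174.1 / 24.3 = 7.16 MPa

7.16 MPa


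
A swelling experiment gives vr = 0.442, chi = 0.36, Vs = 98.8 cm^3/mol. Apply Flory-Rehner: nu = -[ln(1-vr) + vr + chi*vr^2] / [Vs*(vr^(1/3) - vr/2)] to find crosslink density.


ln(1 - vr) = ln(1 - 0.442) = -0.5834
Numerator = -((-0.5834) + 0.442 + 0.36 * 0.442^2) = 0.0711
Denominator = 98.8 * (0.442^(1/3) - 0.442/2) = 53.4252
nu = 0.0711 / 53.4252 = 0.0013 mol/cm^3

0.0013 mol/cm^3


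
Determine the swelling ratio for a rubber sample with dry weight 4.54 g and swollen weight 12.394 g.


Q = W_swollen / W_dry
Q = 12.394 / 4.54
Q = 2.73

Q = 2.73


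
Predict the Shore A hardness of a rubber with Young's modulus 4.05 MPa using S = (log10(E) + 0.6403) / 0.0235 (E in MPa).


log10(E) = 0.0235*S - 0.6403  =>  S = (log10(E) + 0.6403) / 0.0235
log10(4.05) = 0.607455
S = (0.607455 + 0.6403) / 0.0235 = 1.247755 / 0.0235
S = 53.1

Shore A = 53.1


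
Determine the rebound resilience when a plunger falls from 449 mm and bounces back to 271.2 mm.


Resilience = h_rebound / h_drop * 100
= 271.2 / 449 * 100
= 60.4%

60.4%


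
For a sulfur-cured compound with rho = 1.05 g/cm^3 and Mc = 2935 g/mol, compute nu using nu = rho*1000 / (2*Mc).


nu = rho * 1000 / (2 * Mc)
nu = 1.05 * 1000 / (2 * 2935)
nu = 1050.0 / 5870
nu = 0.1789 mol/L

0.1789 mol/L


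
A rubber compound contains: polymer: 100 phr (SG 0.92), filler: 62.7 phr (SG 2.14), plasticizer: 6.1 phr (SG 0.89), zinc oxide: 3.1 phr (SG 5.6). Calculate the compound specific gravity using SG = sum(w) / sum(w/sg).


Sum of weights = 171.9
Volume contributions:
  polymer: 100/0.92 = 108.6957
  filler: 62.7/2.14 = 29.2991
  plasticizer: 6.1/0.89 = 6.8539
  zinc oxide: 3.1/5.6 = 0.5536
Sum of volumes = 145.4022
SG = 171.9 / 145.4022 = 1.182

SG = 1.182


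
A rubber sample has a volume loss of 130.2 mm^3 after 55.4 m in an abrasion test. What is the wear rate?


Rate = volume_loss / distance
= 130.2 / 55.4
= 2.35 mm^3/m

2.35 mm^3/m


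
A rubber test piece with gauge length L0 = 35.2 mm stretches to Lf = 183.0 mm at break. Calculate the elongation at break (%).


Elongation = (Lf - L0) / L0 * 100
= (183.0 - 35.2) / 35.2 * 100
= 147.8 / 35.2 * 100
= 419.9%

419.9%


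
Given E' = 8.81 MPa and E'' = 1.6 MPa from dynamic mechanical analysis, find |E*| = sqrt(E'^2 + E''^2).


|E*| = sqrt(E'^2 + E''^2)
= sqrt(8.81^2 + 1.6^2)
= sqrt(77.6161 + 2.5600)
= 8.954 MPa

8.954 MPa


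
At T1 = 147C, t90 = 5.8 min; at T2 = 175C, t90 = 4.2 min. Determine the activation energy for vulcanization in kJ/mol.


T1 = 420.15 K, T2 = 448.15 K
1/T1 - 1/T2 = 1.4871e-04
ln(t1/t2) = ln(5.8/4.2) = 0.3228
Ea = 8.314 * 0.3228 / 1.4871e-04 = 18045.8559 J/mol
Ea = 18.05 kJ/mol

18.05 kJ/mol


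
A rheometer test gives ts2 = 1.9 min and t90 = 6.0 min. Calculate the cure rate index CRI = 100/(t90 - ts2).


CRI = 100 / (t90 - ts2)
= 100 / (6.0 - 1.9)
= 100 / 4.1
= 24.39 min^-1

24.39 min^-1


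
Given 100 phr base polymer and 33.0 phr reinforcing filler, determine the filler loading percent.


Filler % = filler / (rubber + filler) * 100
= 33.0 / (100 + 33.0) * 100
= 33.0 / 133.0 * 100
= 24.81%

24.81%


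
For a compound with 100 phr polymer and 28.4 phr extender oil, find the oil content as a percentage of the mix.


Oil % = oil / (100 + oil) * 100
= 28.4 / (100 + 28.4) * 100
= 28.4 / 128.4 * 100
= 22.12%

22.12%


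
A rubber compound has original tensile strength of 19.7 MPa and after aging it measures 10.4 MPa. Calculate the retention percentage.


Retention = aged / original * 100
= 10.4 / 19.7 * 100
= 52.8%

52.8%


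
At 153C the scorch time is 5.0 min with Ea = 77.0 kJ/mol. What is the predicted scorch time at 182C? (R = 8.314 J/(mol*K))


Convert temperatures: T1 = 153 + 273.15 = 426.15 K, T2 = 182 + 273.15 = 455.15 K
ts2_new = 5.0 * exp(77000 / 8.314 * (1/455.15 - 1/426.15))
1/T2 - 1/T1 = -1.4951e-04
ts2_new = 1.25 min

1.25 min


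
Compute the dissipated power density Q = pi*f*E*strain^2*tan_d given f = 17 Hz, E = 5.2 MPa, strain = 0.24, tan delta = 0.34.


Q = pi * f * E * strain^2 * tan_d
= pi * 17 * 5.2 * 0.24^2 * 0.34
= pi * 17 * 5.2 * 0.0576 * 0.34
= 5.4388

Q = 5.4388


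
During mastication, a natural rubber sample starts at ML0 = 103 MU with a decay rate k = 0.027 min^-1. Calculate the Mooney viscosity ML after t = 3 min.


ML = ML0 * exp(-k * t)
ML = 103 * exp(-0.027 * 3)
ML = 103 * 0.9222
ML = 94.99 MU

94.99 MU


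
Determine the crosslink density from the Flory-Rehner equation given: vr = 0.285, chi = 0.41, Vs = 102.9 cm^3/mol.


ln(1 - vr) = ln(1 - 0.285) = -0.3355
Numerator = -((-0.3355) + 0.285 + 0.41 * 0.285^2) = 0.0172
Denominator = 102.9 * (0.285^(1/3) - 0.285/2) = 53.0536
nu = 0.0172 / 53.0536 = 3.2364e-04 mol/cm^3

3.2364e-04 mol/cm^3
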